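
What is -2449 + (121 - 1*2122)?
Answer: -4450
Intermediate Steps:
-2449 + (121 - 1*2122) = -2449 + (121 - 2122) = -2449 - 2001 = -4450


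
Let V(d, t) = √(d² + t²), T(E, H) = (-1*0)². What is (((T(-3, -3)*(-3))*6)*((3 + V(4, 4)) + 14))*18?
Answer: 0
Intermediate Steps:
T(E, H) = 0 (T(E, H) = 0² = 0)
(((T(-3, -3)*(-3))*6)*((3 + V(4, 4)) + 14))*18 = (((0*(-3))*6)*((3 + √(4² + 4²)) + 14))*18 = ((0*6)*((3 + √(16 + 16)) + 14))*18 = (0*((3 + √32) + 14))*18 = (0*((3 + 4*√2) + 14))*18 = (0*(17 + 4*√2))*18 = 0*18 = 0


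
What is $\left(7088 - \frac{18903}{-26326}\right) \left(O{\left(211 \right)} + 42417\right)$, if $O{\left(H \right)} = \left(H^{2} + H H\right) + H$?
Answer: $\frac{12285969103485}{13163} \approx 9.3337 \cdot 10^{8}$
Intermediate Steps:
$O{\left(H \right)} = H + 2 H^{2}$ ($O{\left(H \right)} = \left(H^{2} + H^{2}\right) + H = 2 H^{2} + H = H + 2 H^{2}$)
$\left(7088 - \frac{18903}{-26326}\right) \left(O{\left(211 \right)} + 42417\right) = \left(7088 - \frac{18903}{-26326}\right) \left(211 \left(1 + 2 \cdot 211\right) + 42417\right) = \left(7088 - - \frac{18903}{26326}\right) \left(211 \left(1 + 422\right) + 42417\right) = \left(7088 + \frac{18903}{26326}\right) \left(211 \cdot 423 + 42417\right) = \frac{186617591 \left(89253 + 42417\right)}{26326} = \frac{186617591}{26326} \cdot 131670 = \frac{12285969103485}{13163}$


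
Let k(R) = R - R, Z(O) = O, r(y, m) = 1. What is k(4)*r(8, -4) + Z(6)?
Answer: 6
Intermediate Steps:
k(R) = 0
k(4)*r(8, -4) + Z(6) = 0*1 + 6 = 0 + 6 = 6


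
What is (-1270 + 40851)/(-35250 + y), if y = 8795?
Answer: -39581/26455 ≈ -1.4962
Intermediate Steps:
(-1270 + 40851)/(-35250 + y) = (-1270 + 40851)/(-35250 + 8795) = 39581/(-26455) = 39581*(-1/26455) = -39581/26455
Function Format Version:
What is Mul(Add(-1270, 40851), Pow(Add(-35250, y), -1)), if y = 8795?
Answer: Rational(-39581, 26455) ≈ -1.4962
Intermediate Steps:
Mul(Add(-1270, 40851), Pow(Add(-35250, y), -1)) = Mul(Add(-1270, 40851), Pow(Add(-35250, 8795), -1)) = Mul(39581, Pow(-26455, -1)) = Mul(39581, Rational(-1, 26455)) = Rational(-39581, 26455)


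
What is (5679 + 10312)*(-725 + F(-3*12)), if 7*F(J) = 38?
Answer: -80546667/7 ≈ -1.1507e+7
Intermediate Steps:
F(J) = 38/7 (F(J) = (⅐)*38 = 38/7)
(5679 + 10312)*(-725 + F(-3*12)) = (5679 + 10312)*(-725 + 38/7) = 15991*(-5037/7) = -80546667/7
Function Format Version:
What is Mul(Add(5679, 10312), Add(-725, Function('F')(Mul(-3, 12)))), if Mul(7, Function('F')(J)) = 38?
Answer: Rational(-80546667, 7) ≈ -1.1507e+7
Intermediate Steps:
Function('F')(J) = Rational(38, 7) (Function('F')(J) = Mul(Rational(1, 7), 38) = Rational(38, 7))
Mul(Add(5679, 10312), Add(-725, Function('F')(Mul(-3, 12)))) = Mul(Add(5679, 10312), Add(-725, Rational(38, 7))) = Mul(15991, Rational(-5037, 7)) = Rational(-80546667, 7)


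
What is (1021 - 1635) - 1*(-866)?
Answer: 252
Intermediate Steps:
(1021 - 1635) - 1*(-866) = -614 + 866 = 252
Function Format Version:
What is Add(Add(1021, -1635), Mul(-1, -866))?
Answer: 252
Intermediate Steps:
Add(Add(1021, -1635), Mul(-1, -866)) = Add(-614, 866) = 252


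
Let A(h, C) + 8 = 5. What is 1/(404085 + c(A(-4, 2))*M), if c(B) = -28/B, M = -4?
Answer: 3/1212143 ≈ 2.4750e-6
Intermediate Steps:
A(h, C) = -3 (A(h, C) = -8 + 5 = -3)
1/(404085 + c(A(-4, 2))*M) = 1/(404085 - 28/(-3)*(-4)) = 1/(404085 - 28*(-⅓)*(-4)) = 1/(404085 + (28/3)*(-4)) = 1/(404085 - 112/3) = 1/(1212143/3) = 3/1212143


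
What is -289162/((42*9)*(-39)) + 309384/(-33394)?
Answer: 1273834225/123073587 ≈ 10.350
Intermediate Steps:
-289162/((42*9)*(-39)) + 309384/(-33394) = -289162/(378*(-39)) + 309384*(-1/33394) = -289162/(-14742) - 154692/16697 = -289162*(-1/14742) - 154692/16697 = 144581/7371 - 154692/16697 = 1273834225/123073587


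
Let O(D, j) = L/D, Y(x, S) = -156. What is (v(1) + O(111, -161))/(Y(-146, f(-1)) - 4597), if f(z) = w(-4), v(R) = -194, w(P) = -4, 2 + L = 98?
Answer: 7146/175861 ≈ 0.040634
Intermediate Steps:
L = 96 (L = -2 + 98 = 96)
f(z) = -4
O(D, j) = 96/D
(v(1) + O(111, -161))/(Y(-146, f(-1)) - 4597) = (-194 + 96/111)/(-156 - 4597) = (-194 + 96*(1/111))/(-4753) = (-194 + 32/37)*(-1/4753) = -7146/37*(-1/4753) = 7146/175861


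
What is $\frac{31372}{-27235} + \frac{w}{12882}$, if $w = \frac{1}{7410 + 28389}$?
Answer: $- \frac{14467596761861}{12559766624730} \approx -1.1519$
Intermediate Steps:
$w = \frac{1}{35799} \approx 2.7934 \cdot 10^{-5}$
$\frac{31372}{-27235} + \frac{w}{12882} = \frac{31372}{-27235} + \frac{1}{35799 \cdot 12882} = 31372 \left(- \frac{1}{27235}\right) + \frac{1}{35799} \cdot \frac{1}{12882} = - \frac{31372}{27235} + \frac{1}{461162718} = - \frac{14467596761861}{12559766624730}$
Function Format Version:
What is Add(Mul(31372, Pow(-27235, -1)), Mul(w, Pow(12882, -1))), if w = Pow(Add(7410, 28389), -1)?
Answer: Rational(-14467596761861, 12559766624730) ≈ -1.1519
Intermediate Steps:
w = Rational(1, 35799) (w = Pow(35799, -1) = Rational(1, 35799) ≈ 2.7934e-5)
Add(Mul(31372, Pow(-27235, -1)), Mul(w, Pow(12882, -1))) = Add(Mul(31372, Pow(-27235, -1)), Mul(Rational(1, 35799), Pow(12882, -1))) = Add(Mul(31372, Rational(-1, 27235)), Mul(Rational(1, 35799), Rational(1, 12882))) = Add(Rational(-31372, 27235), Rational(1, 461162718)) = Rational(-14467596761861, 12559766624730)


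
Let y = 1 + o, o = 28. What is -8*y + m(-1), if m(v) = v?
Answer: -233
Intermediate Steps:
y = 29 (y = 1 + 28 = 29)
-8*y + m(-1) = -8*29 - 1 = -232 - 1 = -233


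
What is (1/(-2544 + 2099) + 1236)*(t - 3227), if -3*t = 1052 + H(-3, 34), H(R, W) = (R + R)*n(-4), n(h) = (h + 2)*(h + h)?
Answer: -5850552103/1335 ≈ -4.3824e+6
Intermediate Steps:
n(h) = 2*h*(2 + h) (n(h) = (2 + h)*(2*h) = 2*h*(2 + h))
H(R, W) = 32*R (H(R, W) = (R + R)*(2*(-4)*(2 - 4)) = (2*R)*(2*(-4)*(-2)) = (2*R)*16 = 32*R)
t = -956/3 (t = -(1052 + 32*(-3))/3 = -(1052 - 96)/3 = -⅓*956 = -956/3 ≈ -318.67)
(1/(-2544 + 2099) + 1236)*(t - 3227) = (1/(-2544 + 2099) + 1236)*(-956/3 - 3227) = (1/(-445) + 1236)*(-10637/3) = (-1/445 + 1236)*(-10637/3) = (550019/445)*(-10637/3) = -5850552103/1335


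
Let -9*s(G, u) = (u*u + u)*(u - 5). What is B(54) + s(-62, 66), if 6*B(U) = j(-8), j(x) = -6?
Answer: -89917/3 ≈ -29972.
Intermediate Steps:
B(U) = -1 (B(U) = (1/6)*(-6) = -1)
s(G, u) = -(-5 + u)*(u + u**2)/9 (s(G, u) = -(u*u + u)*(u - 5)/9 = -(u**2 + u)*(-5 + u)/9 = -(u + u**2)*(-5 + u)/9 = -(-5 + u)*(u + u**2)/9)
B(54) + s(-62, 66) = -1 + (1/9)*66*(5 - 1*66**2 + 4*66) = -1 + (1/9)*66*(5 - 1*4356 + 264) = -1 + (1/9)*66*(5 - 4356 + 264) = -1 + (1/9)*66*(-4087) = -1 - 89914/3 = -89917/3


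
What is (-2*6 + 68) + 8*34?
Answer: 328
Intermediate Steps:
(-2*6 + 68) + 8*34 = (-12 + 68) + 272 = 56 + 272 = 328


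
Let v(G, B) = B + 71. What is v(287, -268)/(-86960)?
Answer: 197/86960 ≈ 0.0022654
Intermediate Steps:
v(G, B) = 71 + B
v(287, -268)/(-86960) = (71 - 268)/(-86960) = -197*(-1/86960) = 197/86960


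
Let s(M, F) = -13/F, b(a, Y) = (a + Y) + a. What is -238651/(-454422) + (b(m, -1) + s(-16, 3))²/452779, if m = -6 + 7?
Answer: 6116672279/11646381438 ≈ 0.52520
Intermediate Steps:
m = 1
b(a, Y) = Y + 2*a (b(a, Y) = (Y + a) + a = Y + 2*a)
-238651/(-454422) + (b(m, -1) + s(-16, 3))²/452779 = -238651/(-454422) + ((-1 + 2*1) - 13/3)²/452779 = -238651*(-1/454422) + ((-1 + 2) - 13*⅓)²*(1/452779) = 238651/454422 + (1 - 13/3)²*(1/452779) = 238651/454422 + (-10/3)²*(1/452779) = 238651/454422 + (100/9)*(1/452779) = 238651/454422 + 100/4075011 = 6116672279/11646381438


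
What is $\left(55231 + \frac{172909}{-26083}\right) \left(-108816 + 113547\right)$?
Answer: $\frac{6814614075984}{26083} \approx 2.6127 \cdot 10^{8}$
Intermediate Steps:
$\left(55231 + \frac{172909}{-26083}\right) \left(-108816 + 113547\right) = \left(55231 + 172909 \left(- \frac{1}{26083}\right)\right) 4731 = \left(55231 - \frac{172909}{26083}\right) 4731 = \frac{1440417264}{26083} \cdot 4731 = \frac{6814614075984}{26083}$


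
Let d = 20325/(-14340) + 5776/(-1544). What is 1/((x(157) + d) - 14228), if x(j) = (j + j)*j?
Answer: 184508/6469743813 ≈ 2.8519e-5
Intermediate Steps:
x(j) = 2*j**2 (x(j) = (2*j)*j = 2*j**2)
d = -951747/184508 (d = 20325*(-1/14340) + 5776*(-1/1544) = -1355/956 - 722/193 = -951747/184508 ≈ -5.1583)
1/((x(157) + d) - 14228) = 1/((2*157**2 - 951747/184508) - 14228) = 1/((2*24649 - 951747/184508) - 14228) = 1/((49298 - 951747/184508) - 14228) = 1/(9094923637/184508 - 14228) = 1/(6469743813/184508) = 184508/6469743813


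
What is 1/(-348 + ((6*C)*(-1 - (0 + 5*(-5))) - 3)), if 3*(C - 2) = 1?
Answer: -1/15 ≈ -0.066667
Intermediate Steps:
C = 7/3 (C = 2 + (⅓)*1 = 2 + ⅓ = 7/3 ≈ 2.3333)
1/(-348 + ((6*C)*(-1 - (0 + 5*(-5))) - 3)) = 1/(-348 + ((6*(7/3))*(-1 - (0 + 5*(-5))) - 3)) = 1/(-348 + (14*(-1 - (0 - 25)) - 3)) = 1/(-348 + (14*(-1 - 1*(-25)) - 3)) = 1/(-348 + (14*(-1 + 25) - 3)) = 1/(-348 + (14*24 - 3)) = 1/(-348 + (336 - 3)) = 1/(-348 + 333) = 1/(-15) = -1/15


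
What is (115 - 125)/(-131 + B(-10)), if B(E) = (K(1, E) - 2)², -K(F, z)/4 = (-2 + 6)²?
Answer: -2/845 ≈ -0.0023669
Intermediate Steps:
K(F, z) = -64 (K(F, z) = -4*(-2 + 6)² = -4*4² = -4*16 = -64)
B(E) = 4356 (B(E) = (-64 - 2)² = (-66)² = 4356)
(115 - 125)/(-131 + B(-10)) = (115 - 125)/(-131 + 4356) = -10/4225 = -10*1/4225 = -2/845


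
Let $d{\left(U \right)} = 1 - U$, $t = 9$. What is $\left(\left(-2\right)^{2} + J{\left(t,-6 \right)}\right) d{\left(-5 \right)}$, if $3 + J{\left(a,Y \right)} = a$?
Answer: $60$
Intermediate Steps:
$J{\left(a,Y \right)} = -3 + a$
$\left(\left(-2\right)^{2} + J{\left(t,-6 \right)}\right) d{\left(-5 \right)} = \left(\left(-2\right)^{2} + \left(-3 + 9\right)\right) \left(1 - -5\right) = \left(4 + 6\right) \left(1 + 5\right) = 10 \cdot 6 = 60$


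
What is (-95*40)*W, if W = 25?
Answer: -95000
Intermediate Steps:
(-95*40)*W = -95*40*25 = -3800*25 = -95000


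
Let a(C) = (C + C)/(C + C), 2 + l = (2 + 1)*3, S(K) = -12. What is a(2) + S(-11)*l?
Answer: -83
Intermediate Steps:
l = 7 (l = -2 + (2 + 1)*3 = -2 + 3*3 = -2 + 9 = 7)
a(C) = 1 (a(C) = (2*C)/((2*C)) = (2*C)*(1/(2*C)) = 1)
a(2) + S(-11)*l = 1 - 12*7 = 1 - 84 = -83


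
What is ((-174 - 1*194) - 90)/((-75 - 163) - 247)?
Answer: 458/485 ≈ 0.94433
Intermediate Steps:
((-174 - 1*194) - 90)/((-75 - 163) - 247) = ((-174 - 194) - 90)/(-238 - 247) = (-368 - 90)/(-485) = -458*(-1/485) = 458/485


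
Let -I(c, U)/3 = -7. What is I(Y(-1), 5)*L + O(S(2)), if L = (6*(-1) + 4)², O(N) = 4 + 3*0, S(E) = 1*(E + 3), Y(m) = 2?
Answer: 88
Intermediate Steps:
I(c, U) = 21 (I(c, U) = -3*(-7) = 21)
S(E) = 3 + E (S(E) = 1*(3 + E) = 3 + E)
O(N) = 4 (O(N) = 4 + 0 = 4)
L = 4 (L = (-6 + 4)² = (-2)² = 4)
I(Y(-1), 5)*L + O(S(2)) = 21*4 + 4 = 84 + 4 = 88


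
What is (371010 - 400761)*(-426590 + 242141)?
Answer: 5487542199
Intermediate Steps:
(371010 - 400761)*(-426590 + 242141) = -29751*(-184449) = 5487542199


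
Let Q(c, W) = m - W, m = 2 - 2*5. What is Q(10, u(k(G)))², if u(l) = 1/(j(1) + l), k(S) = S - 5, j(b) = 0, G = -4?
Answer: 5041/81 ≈ 62.235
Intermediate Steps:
k(S) = -5 + S
m = -8 (m = 2 - 10 = -8)
u(l) = 1/l (u(l) = 1/(0 + l) = 1/l)
Q(c, W) = -8 - W
Q(10, u(k(G)))² = (-8 - 1/(-5 - 4))² = (-8 - 1/(-9))² = (-8 - 1*(-⅑))² = (-8 + ⅑)² = (-71/9)² = 5041/81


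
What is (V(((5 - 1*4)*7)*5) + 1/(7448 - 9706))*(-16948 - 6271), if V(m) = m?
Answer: -1834974351/2258 ≈ -8.1266e+5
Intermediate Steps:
(V(((5 - 1*4)*7)*5) + 1/(7448 - 9706))*(-16948 - 6271) = (((5 - 1*4)*7)*5 + 1/(7448 - 9706))*(-16948 - 6271) = (((5 - 4)*7)*5 + 1/(-2258))*(-23219) = ((1*7)*5 - 1/2258)*(-23219) = (7*5 - 1/2258)*(-23219) = (35 - 1/2258)*(-23219) = (79029/2258)*(-23219) = -1834974351/2258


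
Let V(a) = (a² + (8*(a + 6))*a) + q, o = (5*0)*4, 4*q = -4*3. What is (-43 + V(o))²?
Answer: 2116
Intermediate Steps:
q = -3 (q = (-4*3)/4 = (¼)*(-12) = -3)
o = 0 (o = 0*4 = 0)
V(a) = -3 + a² + a*(48 + 8*a) (V(a) = (a² + (8*(a + 6))*a) - 3 = (a² + (8*(6 + a))*a) - 3 = (a² + (48 + 8*a)*a) - 3 = (a² + a*(48 + 8*a)) - 3 = -3 + a² + a*(48 + 8*a))
(-43 + V(o))² = (-43 + (-3 + 9*0² + 48*0))² = (-43 + (-3 + 9*0 + 0))² = (-43 + (-3 + 0 + 0))² = (-43 - 3)² = (-46)² = 2116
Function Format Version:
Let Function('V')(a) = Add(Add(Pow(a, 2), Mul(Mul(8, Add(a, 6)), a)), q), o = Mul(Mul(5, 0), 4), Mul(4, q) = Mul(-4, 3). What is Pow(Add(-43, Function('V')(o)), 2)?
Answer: 2116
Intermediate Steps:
q = -3 (q = Mul(Rational(1, 4), Mul(-4, 3)) = Mul(Rational(1, 4), -12) = -3)
o = 0 (o = Mul(0, 4) = 0)
Function('V')(a) = Add(-3, Pow(a, 2), Mul(a, Add(48, Mul(8, a)))) (Function('V')(a) = Add(Add(Pow(a, 2), Mul(Mul(8, Add(a, 6)), a)), -3) = Add(Add(Pow(a, 2), Mul(Mul(8, Add(6, a)), a)), -3) = Add(Add(Pow(a, 2), Mul(Add(48, Mul(8, a)), a)), -3) = Add(Add(Pow(a, 2), Mul(a, Add(48, Mul(8, a)))), -3) = Add(-3, Pow(a, 2), Mul(a, Add(48, Mul(8, a)))))
Pow(Add(-43, Function('V')(o)), 2) = Pow(Add(-43, Add(-3, Mul(9, Pow(0, 2)), Mul(48, 0))), 2) = Pow(Add(-43, Add(-3, Mul(9, 0), 0)), 2) = Pow(Add(-43, Add(-3, 0, 0)), 2) = Pow(Add(-43, -3), 2) = Pow(-46, 2) = 2116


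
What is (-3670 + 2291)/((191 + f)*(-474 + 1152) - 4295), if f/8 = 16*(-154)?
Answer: 1379/13239533 ≈ 0.00010416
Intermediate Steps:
f = -19712 (f = 8*(16*(-154)) = 8*(-2464) = -19712)
(-3670 + 2291)/((191 + f)*(-474 + 1152) - 4295) = (-3670 + 2291)/((191 - 19712)*(-474 + 1152) - 4295) = -1379/(-19521*678 - 4295) = -1379/(-13235238 - 4295) = -1379/(-13239533) = -1379*(-1/13239533) = 1379/13239533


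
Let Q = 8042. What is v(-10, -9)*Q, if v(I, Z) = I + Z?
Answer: -152798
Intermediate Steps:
v(-10, -9)*Q = (-10 - 9)*8042 = -19*8042 = -152798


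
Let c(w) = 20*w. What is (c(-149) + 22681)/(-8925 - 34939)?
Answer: -19701/43864 ≈ -0.44914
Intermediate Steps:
(c(-149) + 22681)/(-8925 - 34939) = (20*(-149) + 22681)/(-8925 - 34939) = (-2980 + 22681)/(-43864) = 19701*(-1/43864) = -19701/43864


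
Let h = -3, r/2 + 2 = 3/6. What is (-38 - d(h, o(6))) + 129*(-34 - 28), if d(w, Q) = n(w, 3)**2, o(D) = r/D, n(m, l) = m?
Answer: -8045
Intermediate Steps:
r = -3 (r = -4 + 2*(3/6) = -4 + 2*(3*(1/6)) = -4 + 2*(1/2) = -4 + 1 = -3)
o(D) = -3/D
d(w, Q) = w**2
(-38 - d(h, o(6))) + 129*(-34 - 28) = (-38 - 1*(-3)**2) + 129*(-34 - 28) = (-38 - 1*9) + 129*(-62) = (-38 - 9) - 7998 = -47 - 7998 = -8045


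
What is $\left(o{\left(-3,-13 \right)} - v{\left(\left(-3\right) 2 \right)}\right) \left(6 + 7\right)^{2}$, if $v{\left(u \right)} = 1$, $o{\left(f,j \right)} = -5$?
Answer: $-1014$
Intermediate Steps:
$\left(o{\left(-3,-13 \right)} - v{\left(\left(-3\right) 2 \right)}\right) \left(6 + 7\right)^{2} = \left(-5 - 1\right) \left(6 + 7\right)^{2} = \left(-5 - 1\right) 13^{2} = \left(-6\right) 169 = -1014$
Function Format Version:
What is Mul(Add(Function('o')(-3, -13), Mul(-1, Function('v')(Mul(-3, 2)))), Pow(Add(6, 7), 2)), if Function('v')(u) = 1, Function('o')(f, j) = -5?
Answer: -1014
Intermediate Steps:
Mul(Add(Function('o')(-3, -13), Mul(-1, Function('v')(Mul(-3, 2)))), Pow(Add(6, 7), 2)) = Mul(Add(-5, Mul(-1, 1)), Pow(Add(6, 7), 2)) = Mul(Add(-5, -1), Pow(13, 2)) = Mul(-6, 169) = -1014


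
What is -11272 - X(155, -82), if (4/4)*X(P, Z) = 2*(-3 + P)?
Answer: -11576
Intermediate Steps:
X(P, Z) = -6 + 2*P (X(P, Z) = 2*(-3 + P) = -6 + 2*P)
-11272 - X(155, -82) = -11272 - (-6 + 2*155) = -11272 - (-6 + 310) = -11272 - 1*304 = -11272 - 304 = -11576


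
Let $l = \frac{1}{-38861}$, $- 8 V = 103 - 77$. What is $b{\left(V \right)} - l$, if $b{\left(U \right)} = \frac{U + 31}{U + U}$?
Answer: $- \frac{4313545}{1010386} \approx -4.2692$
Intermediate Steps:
$V = - \frac{13}{4}$ ($V = - \frac{103 - 77}{8} = \left(- \frac{1}{8}\right) 26 = - \frac{13}{4} \approx -3.25$)
$l = - \frac{1}{38861} \approx -2.5733 \cdot 10^{-5}$
$b{\left(U \right)} = \frac{31 + U}{2 U}$
$b{\left(V \right)} - l = \frac{31 - \frac{13}{4}}{2 \left(- \frac{13}{4}\right)} - - \frac{1}{38861} = \frac{1}{2} \left(- \frac{4}{13}\right) \frac{111}{4} + \frac{1}{38861} = - \frac{111}{26} + \frac{1}{38861} = - \frac{4313545}{1010386}$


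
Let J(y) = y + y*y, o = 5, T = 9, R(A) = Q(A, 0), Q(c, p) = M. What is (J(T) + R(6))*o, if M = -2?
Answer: 440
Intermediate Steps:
Q(c, p) = -2
R(A) = -2
J(y) = y + y**2
(J(T) + R(6))*o = (9*(1 + 9) - 2)*5 = (9*10 - 2)*5 = (90 - 2)*5 = 88*5 = 440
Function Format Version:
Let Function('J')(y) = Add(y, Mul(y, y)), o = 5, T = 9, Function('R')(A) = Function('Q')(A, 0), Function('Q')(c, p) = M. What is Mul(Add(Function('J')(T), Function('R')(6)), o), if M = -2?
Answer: 440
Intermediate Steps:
Function('Q')(c, p) = -2
Function('R')(A) = -2
Function('J')(y) = Add(y, Pow(y, 2))
Mul(Add(Function('J')(T), Function('R')(6)), o) = Mul(Add(Mul(9, Add(1, 9)), -2), 5) = Mul(Add(Mul(9, 10), -2), 5) = Mul(Add(90, -2), 5) = Mul(88, 5) = 440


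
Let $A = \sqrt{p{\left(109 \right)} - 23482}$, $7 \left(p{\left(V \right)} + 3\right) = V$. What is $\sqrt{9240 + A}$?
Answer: $\frac{\sqrt{452760 + 21 i \sqrt{127778}}}{7} \approx 96.128 + 0.79684 i$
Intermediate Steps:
$p{\left(V \right)} = -3 + \frac{V}{7}$
$A = \frac{3 i \sqrt{127778}}{7}$ ($A = \sqrt{\left(-3 + \frac{1}{7} \cdot 109\right) - 23482} = \sqrt{\left(-3 + \frac{109}{7}\right) - 23482} = \sqrt{\frac{88}{7} - 23482} = \sqrt{- \frac{164286}{7}} = \frac{3 i \sqrt{127778}}{7} \approx 153.2 i$)
$\sqrt{9240 + A} = \sqrt{9240 + \frac{3 i \sqrt{127778}}{7}}$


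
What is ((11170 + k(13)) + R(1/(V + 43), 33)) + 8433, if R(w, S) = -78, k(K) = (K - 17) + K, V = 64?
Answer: 19534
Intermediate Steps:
k(K) = -17 + 2*K (k(K) = (-17 + K) + K = -17 + 2*K)
((11170 + k(13)) + R(1/(V + 43), 33)) + 8433 = ((11170 + (-17 + 2*13)) - 78) + 8433 = ((11170 + (-17 + 26)) - 78) + 8433 = ((11170 + 9) - 78) + 8433 = (11179 - 78) + 8433 = 11101 + 8433 = 19534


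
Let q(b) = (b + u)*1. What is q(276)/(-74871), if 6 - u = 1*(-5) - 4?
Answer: -97/24957 ≈ -0.0038867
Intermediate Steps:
u = 15 (u = 6 - (1*(-5) - 4) = 6 - (-5 - 4) = 6 - 1*(-9) = 6 + 9 = 15)
q(b) = 15 + b (q(b) = (b + 15)*1 = (15 + b)*1 = 15 + b)
q(276)/(-74871) = (15 + 276)/(-74871) = 291*(-1/74871) = -97/24957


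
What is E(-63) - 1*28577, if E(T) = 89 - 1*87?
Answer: -28575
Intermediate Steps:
E(T) = 2 (E(T) = 89 - 87 = 2)
E(-63) - 1*28577 = 2 - 1*28577 = 2 - 28577 = -28575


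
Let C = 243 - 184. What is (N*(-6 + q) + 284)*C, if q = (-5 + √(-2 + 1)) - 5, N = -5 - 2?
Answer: 23364 - 413*I ≈ 23364.0 - 413.0*I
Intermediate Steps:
N = -7
C = 59
q = -10 + I (q = (-5 + √(-1)) - 5 = (-5 + I) - 5 = -10 + I ≈ -10.0 + 1.0*I)
(N*(-6 + q) + 284)*C = (-7*(-6 + (-10 + I)) + 284)*59 = (-7*(-16 + I) + 284)*59 = ((112 - 7*I) + 284)*59 = (396 - 7*I)*59 = 23364 - 413*I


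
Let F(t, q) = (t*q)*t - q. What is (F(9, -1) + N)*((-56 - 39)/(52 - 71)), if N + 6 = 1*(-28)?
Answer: -570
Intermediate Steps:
F(t, q) = -q + q*t**2 (F(t, q) = (q*t)*t - q = q*t**2 - q = -q + q*t**2)
N = -34 (N = -6 + 1*(-28) = -6 - 28 = -34)
(F(9, -1) + N)*((-56 - 39)/(52 - 71)) = (-(-1 + 9**2) - 34)*((-56 - 39)/(52 - 71)) = (-(-1 + 81) - 34)*(-95/(-19)) = (-1*80 - 34)*(-95*(-1/19)) = (-80 - 34)*5 = -114*5 = -570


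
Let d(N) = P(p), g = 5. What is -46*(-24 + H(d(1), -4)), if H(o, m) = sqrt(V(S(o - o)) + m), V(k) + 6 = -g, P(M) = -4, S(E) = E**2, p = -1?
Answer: 1104 - 46*I*sqrt(15) ≈ 1104.0 - 178.16*I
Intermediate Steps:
V(k) = -11 (V(k) = -6 - 1*5 = -6 - 5 = -11)
d(N) = -4
H(o, m) = sqrt(-11 + m)
-46*(-24 + H(d(1), -4)) = -46*(-24 + sqrt(-11 - 4)) = -46*(-24 + sqrt(-15)) = -46*(-24 + I*sqrt(15)) = 1104 - 46*I*sqrt(15)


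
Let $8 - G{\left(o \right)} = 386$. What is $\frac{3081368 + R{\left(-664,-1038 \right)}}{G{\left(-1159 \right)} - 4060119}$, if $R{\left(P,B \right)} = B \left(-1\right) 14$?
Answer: $- \frac{3095900}{4060497} \approx -0.76244$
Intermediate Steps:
$R{\left(P,B \right)} = - 14 B$ ($R{\left(P,B \right)} = - B 14 = - 14 B$)
$G{\left(o \right)} = -378$ ($G{\left(o \right)} = 8 - 386 = -378$)
$\frac{3081368 + R{\left(-664,-1038 \right)}}{G{\left(-1159 \right)} - 4060119} = \frac{3081368 - -14532}{-378 - 4060119} = \frac{3081368 + 14532}{-4060497} = 3095900 \left(- \frac{1}{4060497}\right) = - \frac{3095900}{4060497}$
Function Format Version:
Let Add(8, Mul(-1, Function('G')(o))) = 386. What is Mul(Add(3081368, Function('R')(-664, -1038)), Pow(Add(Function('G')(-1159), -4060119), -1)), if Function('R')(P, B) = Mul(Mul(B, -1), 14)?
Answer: Rational(-3095900, 4060497) ≈ -0.76244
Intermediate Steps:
Function('R')(P, B) = Mul(-14, B) (Function('R')(P, B) = Mul(Mul(-1, B), 14) = Mul(-14, B))
Function('G')(o) = -378 (Function('G')(o) = Add(8, Mul(-1, 386)) = Add(8, -386) = -378)
Mul(Add(3081368, Function('R')(-664, -1038)), Pow(Add(Function('G')(-1159), -4060119), -1)) = Mul(Add(3081368, Mul(-14, -1038)), Pow(Add(-378, -4060119), -1)) = Mul(Add(3081368, 14532), Pow(-4060497, -1)) = Mul(3095900, Rational(-1, 4060497)) = Rational(-3095900, 4060497)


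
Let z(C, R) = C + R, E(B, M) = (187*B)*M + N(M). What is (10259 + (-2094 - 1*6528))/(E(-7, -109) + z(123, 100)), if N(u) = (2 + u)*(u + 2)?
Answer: 1637/154353 ≈ 0.010606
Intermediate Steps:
N(u) = (2 + u)**2 (N(u) = (2 + u)*(2 + u) = (2 + u)**2)
E(B, M) = (2 + M)**2 + 187*B*M (E(B, M) = (187*B)*M + (2 + M)**2 = 187*B*M + (2 + M)**2 = (2 + M)**2 + 187*B*M)
(10259 + (-2094 - 1*6528))/(E(-7, -109) + z(123, 100)) = (10259 + (-2094 - 1*6528))/(((2 - 109)**2 + 187*(-7)*(-109)) + (123 + 100)) = (10259 + (-2094 - 6528))/(((-107)**2 + 142681) + 223) = (10259 - 8622)/((11449 + 142681) + 223) = 1637/(154130 + 223) = 1637/154353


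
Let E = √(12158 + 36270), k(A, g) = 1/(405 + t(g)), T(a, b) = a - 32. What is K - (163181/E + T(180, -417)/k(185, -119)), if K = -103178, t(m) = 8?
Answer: -164302 - 163181*√12107/24214 ≈ -1.6504e+5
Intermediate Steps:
T(a, b) = -32 + a
k(A, g) = 1/413 (k(A, g) = 1/(405 + 8) = 1/413)
E = 2*√12107 (E = √48428 = 2*√12107 ≈ 220.06)
K - (163181/E + T(180, -417)/k(185, -119)) = -103178 - (163181/((2*√12107)) + (-32 + 180)/(1/413)) = -103178 - (163181*(√12107/24214) + 148*413) = -103178 - (163181*√12107/24214 + 61124) = -103178 - (61124 + 163181*√12107/24214) = -103178 + (-61124 - 163181*√12107/24214) = -164302 - 163181*√12107/24214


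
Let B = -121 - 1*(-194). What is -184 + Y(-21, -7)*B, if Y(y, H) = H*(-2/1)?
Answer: 838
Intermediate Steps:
B = 73 (B = -121 + 194 = 73)
Y(y, H) = -2*H (Y(y, H) = H*(-2*1) = H*(-2) = -2*H)
-184 + Y(-21, -7)*B = -184 - 2*(-7)*73 = -184 + 14*73 = -184 + 1022 = 838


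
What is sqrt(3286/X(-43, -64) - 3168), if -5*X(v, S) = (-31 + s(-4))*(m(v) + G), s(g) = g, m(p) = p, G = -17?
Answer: I*sqrt(140053830)/210 ≈ 56.354*I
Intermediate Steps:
X(v, S) = -119 + 7*v (X(v, S) = -(-31 - 4)*(v - 17)/5 = -(-7)*(-17 + v) = -(595 - 35*v)/5 = -119 + 7*v)
sqrt(3286/X(-43, -64) - 3168) = sqrt(3286/(-119 + 7*(-43)) - 3168) = sqrt(3286/(-119 - 301) - 3168) = sqrt(3286/(-420) - 3168) = sqrt(3286*(-1/420) - 3168) = sqrt(-1643/210 - 3168) = sqrt(-666923/210) = I*sqrt(140053830)/210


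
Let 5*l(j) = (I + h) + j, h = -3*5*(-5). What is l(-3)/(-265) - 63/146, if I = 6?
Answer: -94863/193450 ≈ -0.49037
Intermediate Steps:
h = 75 (h = -15*(-5) = 75)
l(j) = 81/5 + j/5 (l(j) = ((6 + 75) + j)/5 = (81 + j)/5 = 81/5 + j/5)
l(-3)/(-265) - 63/146 = (81/5 + (⅕)*(-3))/(-265) - 63/146 = (81/5 - ⅗)*(-1/265) - 63*1/146 = (78/5)*(-1/265) - 63/146 = -78/1325 - 63/146 = -94863/193450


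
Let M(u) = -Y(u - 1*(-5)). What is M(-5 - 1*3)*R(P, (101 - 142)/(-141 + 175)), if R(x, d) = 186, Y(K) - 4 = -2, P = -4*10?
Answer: -372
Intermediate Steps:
P = -40
Y(K) = 2 (Y(K) = 4 - 2 = 2)
M(u) = -2 (M(u) = -1*2 = -2)
M(-5 - 1*3)*R(P, (101 - 142)/(-141 + 175)) = -2*186 = -372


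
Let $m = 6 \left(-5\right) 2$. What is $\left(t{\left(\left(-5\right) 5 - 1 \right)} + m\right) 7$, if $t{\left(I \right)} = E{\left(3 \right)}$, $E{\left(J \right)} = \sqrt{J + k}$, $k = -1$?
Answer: $-420 + 7 \sqrt{2} \approx -410.1$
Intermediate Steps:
$m = -60$ ($m = \left(-30\right) 2 = -60$)
$E{\left(J \right)} = \sqrt{-1 + J}$ ($E{\left(J \right)} = \sqrt{J - 1} = \sqrt{-1 + J}$)
$t{\left(I \right)} = \sqrt{2}$ ($t{\left(I \right)} = \sqrt{-1 + 3} = \sqrt{2}$)
$\left(t{\left(\left(-5\right) 5 - 1 \right)} + m\right) 7 = \left(\sqrt{2} - 60\right) 7 = \left(-60 + \sqrt{2}\right) 7 = -420 + 7 \sqrt{2}$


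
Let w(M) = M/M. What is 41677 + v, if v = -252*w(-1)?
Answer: 41425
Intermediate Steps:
w(M) = 1
v = -252 (v = -252*1 = -252)
41677 + v = 41677 - 252 = 41425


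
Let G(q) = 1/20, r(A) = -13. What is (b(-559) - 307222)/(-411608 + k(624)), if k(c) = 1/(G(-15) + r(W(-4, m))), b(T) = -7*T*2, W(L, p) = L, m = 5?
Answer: 19385891/26651623 ≈ 0.72738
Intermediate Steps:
G(q) = 1/20
b(T) = -14*T
k(c) = -20/259 (k(c) = 1/(1/20 - 13) = 1/(-259/20) = -20/259)
(b(-559) - 307222)/(-411608 + k(624)) = (-14*(-559) - 307222)/(-411608 - 20/259) = (7826 - 307222)/(-106606492/259) = -299396*(-259/106606492) = 19385891/26651623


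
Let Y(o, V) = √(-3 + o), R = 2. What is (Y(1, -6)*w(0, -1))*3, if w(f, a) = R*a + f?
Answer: -6*I*√2 ≈ -8.4853*I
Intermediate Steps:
w(f, a) = f + 2*a (w(f, a) = 2*a + f = f + 2*a)
(Y(1, -6)*w(0, -1))*3 = (√(-3 + 1)*(0 + 2*(-1)))*3 = (√(-2)*(0 - 2))*3 = ((I*√2)*(-2))*3 = -2*I*√2*3 = -6*I*√2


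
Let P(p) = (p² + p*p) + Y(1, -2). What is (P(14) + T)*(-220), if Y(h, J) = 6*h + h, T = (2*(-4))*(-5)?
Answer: -96580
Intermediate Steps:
T = 40 (T = -8*(-5) = 40)
Y(h, J) = 7*h
P(p) = 7 + 2*p² (P(p) = (p² + p*p) + 7*1 = (p² + p²) + 7 = 2*p² + 7 = 7 + 2*p²)
(P(14) + T)*(-220) = ((7 + 2*14²) + 40)*(-220) = ((7 + 2*196) + 40)*(-220) = ((7 + 392) + 40)*(-220) = (399 + 40)*(-220) = 439*(-220) = -96580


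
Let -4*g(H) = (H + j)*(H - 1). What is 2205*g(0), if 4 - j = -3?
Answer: 15435/4 ≈ 3858.8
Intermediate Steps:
j = 7 (j = 4 - 1*(-3) = 4 + 3 = 7)
g(H) = -(-1 + H)*(7 + H)/4 (g(H) = -(H + 7)*(H - 1)/4 = -(7 + H)*(-1 + H)/4 = -(-1 + H)*(7 + H)/4)
2205*g(0) = 2205*(7/4 - 3/2*0 - ¼*0²) = 2205*(7/4 + 0 - ¼*0) = 2205*(7/4 + 0 + 0) = 2205*(7/4) = 15435/4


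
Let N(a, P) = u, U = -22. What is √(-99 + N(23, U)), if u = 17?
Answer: I*√82 ≈ 9.0554*I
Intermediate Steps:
N(a, P) = 17
√(-99 + N(23, U)) = √(-99 + 17) = √(-82) = I*√82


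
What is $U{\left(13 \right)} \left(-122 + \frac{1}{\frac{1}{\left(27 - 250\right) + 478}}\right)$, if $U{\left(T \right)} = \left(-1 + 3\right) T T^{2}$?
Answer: $584402$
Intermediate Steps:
$U{\left(T \right)} = 2 T^{3}$ ($U{\left(T \right)} = 2 T T^{2} = 2 T^{3}$)
$U{\left(13 \right)} \left(-122 + \frac{1}{\frac{1}{\left(27 - 250\right) + 478}}\right) = 2 \cdot 13^{3} \left(-122 + \frac{1}{\frac{1}{\left(27 - 250\right) + 478}}\right) = 2 \cdot 2197 \left(-122 + \frac{1}{\frac{1}{\left(27 - 250\right) + 478}}\right) = 4394 \left(-122 + \frac{1}{\frac{1}{-223 + 478}}\right) = 4394 \left(-122 + \frac{1}{\frac{1}{255}}\right) = 4394 \left(-122 + 255\right) = 4394 \cdot 133 = 584402$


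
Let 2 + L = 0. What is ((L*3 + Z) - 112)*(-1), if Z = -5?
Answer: 123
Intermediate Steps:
L = -2 (L = -2 + 0 = -2)
((L*3 + Z) - 112)*(-1) = ((-2*3 - 5) - 112)*(-1) = ((-6 - 5) - 112)*(-1) = (-11 - 112)*(-1) = -123*(-1) = 123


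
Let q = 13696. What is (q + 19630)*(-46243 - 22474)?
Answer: -2290062742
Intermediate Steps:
(q + 19630)*(-46243 - 22474) = (13696 + 19630)*(-46243 - 22474) = 33326*(-68717) = -2290062742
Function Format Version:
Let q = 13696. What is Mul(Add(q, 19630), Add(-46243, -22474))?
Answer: -2290062742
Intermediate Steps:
Mul(Add(q, 19630), Add(-46243, -22474)) = Mul(Add(13696, 19630), Add(-46243, -22474)) = Mul(33326, -68717) = -2290062742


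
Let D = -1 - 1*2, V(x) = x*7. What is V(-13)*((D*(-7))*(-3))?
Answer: 5733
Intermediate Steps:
V(x) = 7*x
D = -3 (D = -1 - 2 = -3)
V(-13)*((D*(-7))*(-3)) = (7*(-13))*(-3*(-7)*(-3)) = -1911*(-3) = -91*(-63) = 5733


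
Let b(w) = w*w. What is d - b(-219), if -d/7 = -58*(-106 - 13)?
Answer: -96275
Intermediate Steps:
b(w) = w²
d = -48314 (d = -(-406)*(-106 - 13) = -(-406)*(-119) = -7*6902 = -48314)
d - b(-219) = -48314 - 1*(-219)² = -48314 - 1*47961 = -48314 - 47961 = -96275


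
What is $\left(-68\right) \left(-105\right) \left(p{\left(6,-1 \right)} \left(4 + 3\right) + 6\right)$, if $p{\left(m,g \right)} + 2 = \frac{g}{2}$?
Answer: $-82110$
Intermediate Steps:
$p{\left(m,g \right)} = -2 + \frac{g}{2}$
$\left(-68\right) \left(-105\right) \left(p{\left(6,-1 \right)} \left(4 + 3\right) + 6\right) = \left(-68\right) \left(-105\right) \left(\left(-2 + \frac{1}{2} \left(-1\right)\right) \left(4 + 3\right) + 6\right) = 7140 \left(\left(-2 - \frac{1}{2}\right) 7 + 6\right) = 7140 \left(\left(- \frac{5}{2}\right) 7 + 6\right) = 7140 \left(- \frac{35}{2} + 6\right) = 7140 \left(- \frac{23}{2}\right) = -82110$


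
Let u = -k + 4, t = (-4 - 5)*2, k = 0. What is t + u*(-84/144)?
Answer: -61/3 ≈ -20.333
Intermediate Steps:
t = -18 (t = -9*2 = -18)
u = 4 (u = -1*0 + 4 = 0 + 4 = 4)
t + u*(-84/144) = -18 + 4*(-84/144) = -18 + 4*(-84*1/144) = -18 + 4*(-7/12) = -18 - 7/3 = -61/3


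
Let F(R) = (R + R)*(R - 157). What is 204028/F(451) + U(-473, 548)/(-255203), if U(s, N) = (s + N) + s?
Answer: 1185775057/1538108481 ≈ 0.77093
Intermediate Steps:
F(R) = 2*R*(-157 + R) (F(R) = (2*R)*(-157 + R) = 2*R*(-157 + R))
U(s, N) = N + 2*s (U(s, N) = (N + s) + s = N + 2*s)
204028/F(451) + U(-473, 548)/(-255203) = 204028/((2*451*(-157 + 451))) + (548 + 2*(-473))/(-255203) = 204028/((2*451*294)) + (548 - 946)*(-1/255203) = 204028/265188 - 398*(-1/255203) = 204028*(1/265188) + 398/255203 = 4637/6027 + 398/255203 = 1185775057/1538108481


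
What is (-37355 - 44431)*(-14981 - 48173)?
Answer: 5165113044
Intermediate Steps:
(-37355 - 44431)*(-14981 - 48173) = -81786*(-63154) = 5165113044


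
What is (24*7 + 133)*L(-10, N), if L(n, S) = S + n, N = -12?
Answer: -6622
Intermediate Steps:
(24*7 + 133)*L(-10, N) = (24*7 + 133)*(-12 - 10) = (168 + 133)*(-22) = 301*(-22) = -6622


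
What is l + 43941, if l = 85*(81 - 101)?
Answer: 42241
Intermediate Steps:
l = -1700 (l = 85*(-20) = -1700)
l + 43941 = -1700 + 43941 = 42241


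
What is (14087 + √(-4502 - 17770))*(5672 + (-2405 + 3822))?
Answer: 99862743 + 113424*I*√87 ≈ 9.9863e+7 + 1.0579e+6*I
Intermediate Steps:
(14087 + √(-4502 - 17770))*(5672 + (-2405 + 3822)) = (14087 + √(-22272))*(5672 + 1417) = (14087 + 16*I*√87)*7089 = 99862743 + 113424*I*√87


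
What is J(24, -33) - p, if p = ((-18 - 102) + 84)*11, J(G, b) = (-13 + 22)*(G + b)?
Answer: 315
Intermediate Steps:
J(G, b) = 9*G + 9*b (J(G, b) = 9*(G + b) = 9*G + 9*b)
p = -396 (p = (-120 + 84)*11 = -36*11 = -396)
J(24, -33) - p = (9*24 + 9*(-33)) - 1*(-396) = (216 - 297) + 396 = -81 + 396 = 315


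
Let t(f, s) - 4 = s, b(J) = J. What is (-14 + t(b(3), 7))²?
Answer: 9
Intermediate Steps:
t(f, s) = 4 + s
(-14 + t(b(3), 7))² = (-14 + (4 + 7))² = (-14 + 11)² = (-3)² = 9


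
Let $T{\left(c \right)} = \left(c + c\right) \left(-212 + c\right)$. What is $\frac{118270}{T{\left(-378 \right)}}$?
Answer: $\frac{11827}{44604} \approx 0.26516$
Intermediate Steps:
$T{\left(c \right)} = 2 c \left(-212 + c\right)$
$\frac{118270}{T{\left(-378 \right)}} = \frac{118270}{2 \left(-378\right) \left(-212 - 378\right)} = \frac{118270}{2 \left(-378\right) \left(-590\right)} = \frac{118270}{446040} = 118270 \cdot \frac{1}{446040} = \frac{11827}{44604}$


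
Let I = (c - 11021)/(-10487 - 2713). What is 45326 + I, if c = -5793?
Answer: 299160007/6600 ≈ 45327.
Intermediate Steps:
I = 8407/6600 (I = (-5793 - 11021)/(-10487 - 2713) = -16814/(-13200) = -16814*(-1/13200) = 8407/6600 ≈ 1.2738)
45326 + I = 45326 + 8407/6600 = 299160007/6600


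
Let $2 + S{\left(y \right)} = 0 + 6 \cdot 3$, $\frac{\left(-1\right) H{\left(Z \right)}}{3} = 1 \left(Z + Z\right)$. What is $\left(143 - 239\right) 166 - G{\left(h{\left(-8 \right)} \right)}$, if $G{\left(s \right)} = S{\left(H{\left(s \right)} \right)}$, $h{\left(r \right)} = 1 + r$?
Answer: $-15952$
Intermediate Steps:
$H{\left(Z \right)} = - 6 Z$ ($H{\left(Z \right)} = - 3 \cdot 1 \left(Z + Z\right) = - 3 \cdot 1 \cdot 2 Z = - 3 \cdot 2 Z = - 6 Z$)
$S{\left(y \right)} = 16$ ($S{\left(y \right)} = -2 + \left(0 + 6 \cdot 3\right) = -2 + \left(0 + 18\right) = -2 + 18 = 16$)
$G{\left(s \right)} = 16$
$\left(143 - 239\right) 166 - G{\left(h{\left(-8 \right)} \right)} = \left(143 - 239\right) 166 - 16 = \left(-96\right) 166 - 16 = -15936 - 16 = -15952$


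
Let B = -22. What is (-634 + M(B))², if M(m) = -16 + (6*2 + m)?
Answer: 435600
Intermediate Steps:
M(m) = -4 + m (M(m) = -16 + (12 + m) = -4 + m)
(-634 + M(B))² = (-634 + (-4 - 22))² = (-634 - 26)² = (-660)² = 435600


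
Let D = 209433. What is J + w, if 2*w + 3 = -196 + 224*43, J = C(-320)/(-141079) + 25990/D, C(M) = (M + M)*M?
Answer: 278634610416251/59093196414 ≈ 4715.2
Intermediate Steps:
C(M) = 2*M² (C(M) = (2*M)*M = 2*M²)
J = -39225235190/29546598207 (J = (2*(-320)²)/(-141079) + 25990/209433 = (2*102400)*(-1/141079) + 25990*(1/209433) = 204800*(-1/141079) + 25990/209433 = -204800/141079 + 25990/209433 = -39225235190/29546598207 ≈ -1.3276)
w = 9433/2 (w = -3/2 + (-196 + 224*43)/2 = -3/2 + (-196 + 9632)/2 = -3/2 + (½)*9436 = -3/2 + 4718 = 9433/2 ≈ 4716.5)
J + w = -39225235190/29546598207 + 9433/2 = 278634610416251/59093196414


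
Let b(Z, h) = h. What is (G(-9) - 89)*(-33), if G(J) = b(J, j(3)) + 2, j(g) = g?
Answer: 2772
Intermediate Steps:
G(J) = 5 (G(J) = 3 + 2 = 5)
(G(-9) - 89)*(-33) = (5 - 89)*(-33) = -84*(-33) = 2772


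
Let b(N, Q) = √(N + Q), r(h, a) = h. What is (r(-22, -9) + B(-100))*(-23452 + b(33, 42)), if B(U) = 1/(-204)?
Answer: 26319007/51 - 22445*√3/204 ≈ 5.1587e+5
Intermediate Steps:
B(U) = -1/204
(r(-22, -9) + B(-100))*(-23452 + b(33, 42)) = (-22 - 1/204)*(-23452 + √(33 + 42)) = -4489*(-23452 + √75)/204 = -4489*(-23452 + 5*√3)/204 = 26319007/51 - 22445*√3/204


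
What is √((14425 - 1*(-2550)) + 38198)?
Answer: √55173 ≈ 234.89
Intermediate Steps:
√((14425 - 1*(-2550)) + 38198) = √((14425 + 2550) + 38198) = √(16975 + 38198) = √55173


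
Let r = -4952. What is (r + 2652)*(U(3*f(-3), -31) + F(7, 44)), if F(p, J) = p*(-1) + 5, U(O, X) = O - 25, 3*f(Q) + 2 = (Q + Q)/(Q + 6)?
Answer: 71300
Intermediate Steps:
f(Q) = -⅔ + 2*Q/(3*(6 + Q)) (f(Q) = -⅔ + ((Q + Q)/(Q + 6))/3 = -⅔ + ((2*Q)/(6 + Q))/3 = -⅔ + (2*Q/(6 + Q))/3 = -⅔ + 2*Q/(3*(6 + Q)))
U(O, X) = -25 + O
F(p, J) = 5 - p (F(p, J) = -p + 5 = 5 - p)
(r + 2652)*(U(3*f(-3), -31) + F(7, 44)) = (-4952 + 2652)*((-25 + 3*(-4/(6 - 3))) + (5 - 1*7)) = -2300*((-25 + 3*(-4/3)) + (5 - 7)) = -2300*((-25 + 3*(-4*⅓)) - 2) = -2300*((-25 + 3*(-4/3)) - 2) = -2300*((-25 - 4) - 2) = -2300*(-29 - 2) = -2300*(-31) = 71300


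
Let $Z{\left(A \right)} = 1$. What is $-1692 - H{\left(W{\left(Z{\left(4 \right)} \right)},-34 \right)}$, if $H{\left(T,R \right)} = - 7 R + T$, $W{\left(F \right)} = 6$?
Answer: $-1936$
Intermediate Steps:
$H{\left(T,R \right)} = T - 7 R$
$-1692 - H{\left(W{\left(Z{\left(4 \right)} \right)},-34 \right)} = -1692 - \left(6 - -238\right) = -1692 - \left(6 + 238\right) = -1692 - 244 = -1936$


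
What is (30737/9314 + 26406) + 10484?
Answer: 343624197/9314 ≈ 36893.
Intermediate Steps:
(30737/9314 + 26406) + 10484 = 245976221/9314 + 10484 = 343624197/9314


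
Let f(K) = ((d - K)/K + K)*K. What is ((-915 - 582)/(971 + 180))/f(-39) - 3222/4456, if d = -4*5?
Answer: -357362157/493652390 ≈ -0.72391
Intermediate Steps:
d = -20
f(K) = K*(K + (-20 - K)/K) (f(K) = ((-20 - K)/K + K)*K = (K + (-20 - K)/K)*K = K*(K + (-20 - K)/K))
((-915 - 582)/(971 + 180))/f(-39) - 3222/4456 = ((-915 - 582)/(971 + 180))/(-20 + (-39)² - 1*(-39)) - 3222/4456 = (-1497/1151)/(-20 + 1521 + 39) - 3222*1/4456 = -1497*1/1151/1540 - 1611/2228 = -1497/1151*1/1540 - 1611/2228 = -1497/1772540 - 1611/2228 = -357362157/493652390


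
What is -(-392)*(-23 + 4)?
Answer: -7448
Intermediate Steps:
-(-392)*(-23 + 4) = -(-392)*(-19) = -28*266 = -7448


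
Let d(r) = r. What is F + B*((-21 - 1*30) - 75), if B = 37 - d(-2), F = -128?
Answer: -5042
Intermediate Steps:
B = 39 (B = 37 - 1*(-2) = 37 + 2 = 39)
F + B*((-21 - 1*30) - 75) = -128 + 39*((-21 - 1*30) - 75) = -128 + 39*((-21 - 30) - 75) = -128 + 39*(-51 - 75) = -128 + 39*(-126) = -128 - 4914 = -5042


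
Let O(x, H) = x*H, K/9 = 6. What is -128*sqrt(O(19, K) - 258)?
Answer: -2048*sqrt(3) ≈ -3547.2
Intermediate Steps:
K = 54 (K = 9*6 = 54)
O(x, H) = H*x
-128*sqrt(O(19, K) - 258) = -128*sqrt(54*19 - 258) = -128*sqrt(1026 - 258) = -2048*sqrt(3)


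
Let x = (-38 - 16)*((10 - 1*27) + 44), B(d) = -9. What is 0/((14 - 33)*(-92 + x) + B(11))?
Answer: 0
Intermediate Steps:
x = -1458 (x = -54*((10 - 27) + 44) = -54*(-17 + 44) = -54*27 = -1458)
0/((14 - 33)*(-92 + x) + B(11)) = 0/((14 - 33)*(-92 - 1458) - 9) = 0/(-19*(-1550) - 9) = 0/(29450 - 9) = 0/29441 = (1/29441)*0 = 0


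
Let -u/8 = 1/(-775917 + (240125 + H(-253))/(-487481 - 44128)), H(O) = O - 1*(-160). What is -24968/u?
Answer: -99028057708745/40893 ≈ -2.4216e+9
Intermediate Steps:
H(O) = 160 + O (H(O) = O + 160 = 160 + O)
u = 327144/31729592345 (u = -8/(-775917 + (240125 + (160 - 253))/(-487481 - 44128)) = -8/(-775917 + (240125 - 93)/(-531609)) = -8/(-775917 + 240032*(-1/531609)) = -8/(-775917 - 18464/40893) = -8/(-31729592345/40893) = -8*(-40893/31729592345) = 327144/31729592345 ≈ 1.0310e-5)
-24968/u = -24968/327144/31729592345 = -24968*31729592345/327144 = -99028057708745/40893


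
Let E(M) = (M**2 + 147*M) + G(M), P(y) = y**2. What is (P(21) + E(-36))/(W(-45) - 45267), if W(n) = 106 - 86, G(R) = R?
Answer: 3591/45247 ≈ 0.079364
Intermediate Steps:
W(n) = 20
E(M) = M**2 + 148*M (E(M) = (M**2 + 147*M) + M = M**2 + 148*M)
(P(21) + E(-36))/(W(-45) - 45267) = (21**2 - 36*(148 - 36))/(20 - 45267) = (441 - 36*112)/(-45247) = (441 - 4032)*(-1/45247) = -3591*(-1/45247) = 3591/45247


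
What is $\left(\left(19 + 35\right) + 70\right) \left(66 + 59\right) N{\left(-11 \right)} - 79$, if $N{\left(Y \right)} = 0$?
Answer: $-79$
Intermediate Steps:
$\left(\left(19 + 35\right) + 70\right) \left(66 + 59\right) N{\left(-11 \right)} - 79 = \left(\left(19 + 35\right) + 70\right) \left(66 + 59\right) 0 - 79 = \left(54 + 70\right) 125 \cdot 0 - 79 = 124 \cdot 125 \cdot 0 - 79 = 15500 \cdot 0 - 79 = 0 - 79 = -79$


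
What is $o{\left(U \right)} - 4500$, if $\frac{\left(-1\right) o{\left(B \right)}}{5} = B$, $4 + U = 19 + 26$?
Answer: $-4705$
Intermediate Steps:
$U = 41$ ($U = -4 + \left(19 + 26\right) = -4 + 45 = 41$)
$o{\left(B \right)} = - 5 B$
$o{\left(U \right)} - 4500 = \left(-5\right) 41 - 4500 = -205 - 4500 = -4705$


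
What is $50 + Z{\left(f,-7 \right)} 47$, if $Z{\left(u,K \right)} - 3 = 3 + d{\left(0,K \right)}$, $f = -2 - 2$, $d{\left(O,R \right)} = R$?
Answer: $3$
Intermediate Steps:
$f = -4$ ($f = -2 - 2 = -4$)
$Z{\left(u,K \right)} = 6 + K$ ($Z{\left(u,K \right)} = 3 + \left(3 + K\right) = 6 + K$)
$50 + Z{\left(f,-7 \right)} 47 = 50 + \left(6 - 7\right) 47 = 50 - 47 = 3$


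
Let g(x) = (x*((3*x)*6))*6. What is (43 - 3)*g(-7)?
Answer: 211680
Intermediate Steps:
g(x) = 108*x² (g(x) = (x*(18*x))*6 = (18*x²)*6 = 108*x²)
(43 - 3)*g(-7) = (43 - 3)*(108*(-7)²) = 40*(108*49) = 40*5292 = 211680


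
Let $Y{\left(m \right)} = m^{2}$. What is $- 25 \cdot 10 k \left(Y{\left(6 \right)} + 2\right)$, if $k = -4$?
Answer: $38000$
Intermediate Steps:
$- 25 \cdot 10 k \left(Y{\left(6 \right)} + 2\right) = - 25 \cdot 10 \left(-4\right) \left(6^{2} + 2\right) = \left(-25\right) \left(-40\right) \left(36 + 2\right) = 1000 \cdot 38 = 38000$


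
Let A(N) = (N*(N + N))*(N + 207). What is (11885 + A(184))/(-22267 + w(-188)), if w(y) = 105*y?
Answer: -26487277/42007 ≈ -630.54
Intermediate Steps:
A(N) = 2*N²*(207 + N) (A(N) = (N*(2*N))*(207 + N) = (2*N²)*(207 + N) = 2*N²*(207 + N))
(11885 + A(184))/(-22267 + w(-188)) = (11885 + 2*184²*(207 + 184))/(-22267 + 105*(-188)) = (11885 + 2*33856*391)/(-22267 - 19740) = (11885 + 26475392)/(-42007) = 26487277*(-1/42007) = -26487277/42007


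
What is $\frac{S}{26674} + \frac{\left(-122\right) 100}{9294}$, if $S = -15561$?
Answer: $- \frac{235023367}{123954078} \approx -1.8961$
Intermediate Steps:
$\frac{S}{26674} + \frac{\left(-122\right) 100}{9294} = - \frac{15561}{26674} + \frac{\left(-122\right) 100}{9294} = \left(-15561\right) \frac{1}{26674} - \frac{6100}{4647} = - \frac{15561}{26674} - \frac{6100}{4647} = - \frac{235023367}{123954078}$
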